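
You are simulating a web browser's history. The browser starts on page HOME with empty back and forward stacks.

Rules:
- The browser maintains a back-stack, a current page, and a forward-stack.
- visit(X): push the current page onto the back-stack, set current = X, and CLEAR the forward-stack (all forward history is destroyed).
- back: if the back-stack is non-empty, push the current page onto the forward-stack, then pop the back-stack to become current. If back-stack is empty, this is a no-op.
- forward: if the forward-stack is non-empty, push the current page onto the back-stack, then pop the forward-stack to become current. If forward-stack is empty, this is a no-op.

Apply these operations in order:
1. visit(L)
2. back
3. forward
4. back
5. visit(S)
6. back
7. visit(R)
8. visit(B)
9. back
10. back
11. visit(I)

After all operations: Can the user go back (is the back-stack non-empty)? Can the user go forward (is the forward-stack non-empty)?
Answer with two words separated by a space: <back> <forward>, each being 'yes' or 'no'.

Answer: yes no

Derivation:
After 1 (visit(L)): cur=L back=1 fwd=0
After 2 (back): cur=HOME back=0 fwd=1
After 3 (forward): cur=L back=1 fwd=0
After 4 (back): cur=HOME back=0 fwd=1
After 5 (visit(S)): cur=S back=1 fwd=0
After 6 (back): cur=HOME back=0 fwd=1
After 7 (visit(R)): cur=R back=1 fwd=0
After 8 (visit(B)): cur=B back=2 fwd=0
After 9 (back): cur=R back=1 fwd=1
After 10 (back): cur=HOME back=0 fwd=2
After 11 (visit(I)): cur=I back=1 fwd=0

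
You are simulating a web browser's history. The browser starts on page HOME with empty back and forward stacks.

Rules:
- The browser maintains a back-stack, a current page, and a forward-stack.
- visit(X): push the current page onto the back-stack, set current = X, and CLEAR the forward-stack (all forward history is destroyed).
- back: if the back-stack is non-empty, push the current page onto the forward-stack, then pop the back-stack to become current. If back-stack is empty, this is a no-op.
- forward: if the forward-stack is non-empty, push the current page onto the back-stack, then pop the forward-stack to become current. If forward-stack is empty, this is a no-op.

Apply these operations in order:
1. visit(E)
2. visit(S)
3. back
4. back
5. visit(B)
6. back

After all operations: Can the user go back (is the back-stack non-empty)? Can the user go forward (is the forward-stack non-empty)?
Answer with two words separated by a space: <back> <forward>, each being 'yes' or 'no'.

After 1 (visit(E)): cur=E back=1 fwd=0
After 2 (visit(S)): cur=S back=2 fwd=0
After 3 (back): cur=E back=1 fwd=1
After 4 (back): cur=HOME back=0 fwd=2
After 5 (visit(B)): cur=B back=1 fwd=0
After 6 (back): cur=HOME back=0 fwd=1

Answer: no yes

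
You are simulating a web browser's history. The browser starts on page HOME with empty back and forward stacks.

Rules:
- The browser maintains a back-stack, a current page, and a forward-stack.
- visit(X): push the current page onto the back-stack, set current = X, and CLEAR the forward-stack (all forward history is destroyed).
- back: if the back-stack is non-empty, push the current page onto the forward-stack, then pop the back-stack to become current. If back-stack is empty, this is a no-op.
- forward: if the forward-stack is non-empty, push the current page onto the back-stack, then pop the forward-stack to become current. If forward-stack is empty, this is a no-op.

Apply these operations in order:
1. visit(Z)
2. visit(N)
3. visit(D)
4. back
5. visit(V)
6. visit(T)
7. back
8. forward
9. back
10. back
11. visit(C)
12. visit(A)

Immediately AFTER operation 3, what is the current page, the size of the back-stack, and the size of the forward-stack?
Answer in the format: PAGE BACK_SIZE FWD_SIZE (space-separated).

After 1 (visit(Z)): cur=Z back=1 fwd=0
After 2 (visit(N)): cur=N back=2 fwd=0
After 3 (visit(D)): cur=D back=3 fwd=0

D 3 0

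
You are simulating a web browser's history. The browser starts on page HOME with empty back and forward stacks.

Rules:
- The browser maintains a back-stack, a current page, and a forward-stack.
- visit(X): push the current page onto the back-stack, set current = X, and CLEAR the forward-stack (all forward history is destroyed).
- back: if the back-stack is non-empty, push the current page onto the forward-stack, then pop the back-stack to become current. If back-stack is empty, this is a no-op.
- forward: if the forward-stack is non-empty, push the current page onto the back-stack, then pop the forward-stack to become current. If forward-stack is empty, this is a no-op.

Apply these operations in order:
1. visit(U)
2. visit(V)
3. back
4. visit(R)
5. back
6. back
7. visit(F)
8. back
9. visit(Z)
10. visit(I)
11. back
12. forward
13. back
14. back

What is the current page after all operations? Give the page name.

After 1 (visit(U)): cur=U back=1 fwd=0
After 2 (visit(V)): cur=V back=2 fwd=0
After 3 (back): cur=U back=1 fwd=1
After 4 (visit(R)): cur=R back=2 fwd=0
After 5 (back): cur=U back=1 fwd=1
After 6 (back): cur=HOME back=0 fwd=2
After 7 (visit(F)): cur=F back=1 fwd=0
After 8 (back): cur=HOME back=0 fwd=1
After 9 (visit(Z)): cur=Z back=1 fwd=0
After 10 (visit(I)): cur=I back=2 fwd=0
After 11 (back): cur=Z back=1 fwd=1
After 12 (forward): cur=I back=2 fwd=0
After 13 (back): cur=Z back=1 fwd=1
After 14 (back): cur=HOME back=0 fwd=2

Answer: HOME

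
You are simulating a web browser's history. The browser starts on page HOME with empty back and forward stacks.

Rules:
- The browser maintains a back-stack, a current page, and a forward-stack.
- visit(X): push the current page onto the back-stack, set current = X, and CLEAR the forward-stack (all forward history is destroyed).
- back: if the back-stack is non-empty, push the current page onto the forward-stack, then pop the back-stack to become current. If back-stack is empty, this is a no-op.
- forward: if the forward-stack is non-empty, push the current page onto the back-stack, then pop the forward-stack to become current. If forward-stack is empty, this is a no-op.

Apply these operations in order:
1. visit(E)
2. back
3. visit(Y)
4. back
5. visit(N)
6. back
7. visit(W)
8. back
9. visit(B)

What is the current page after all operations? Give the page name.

Answer: B

Derivation:
After 1 (visit(E)): cur=E back=1 fwd=0
After 2 (back): cur=HOME back=0 fwd=1
After 3 (visit(Y)): cur=Y back=1 fwd=0
After 4 (back): cur=HOME back=0 fwd=1
After 5 (visit(N)): cur=N back=1 fwd=0
After 6 (back): cur=HOME back=0 fwd=1
After 7 (visit(W)): cur=W back=1 fwd=0
After 8 (back): cur=HOME back=0 fwd=1
After 9 (visit(B)): cur=B back=1 fwd=0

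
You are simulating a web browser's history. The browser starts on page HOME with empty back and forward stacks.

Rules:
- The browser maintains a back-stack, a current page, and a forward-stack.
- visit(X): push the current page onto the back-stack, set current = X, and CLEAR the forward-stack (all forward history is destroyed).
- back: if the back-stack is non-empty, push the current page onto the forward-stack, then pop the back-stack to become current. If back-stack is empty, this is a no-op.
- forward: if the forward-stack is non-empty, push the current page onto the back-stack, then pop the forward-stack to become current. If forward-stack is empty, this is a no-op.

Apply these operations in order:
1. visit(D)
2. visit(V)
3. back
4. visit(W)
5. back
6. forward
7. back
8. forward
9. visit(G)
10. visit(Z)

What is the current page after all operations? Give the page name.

After 1 (visit(D)): cur=D back=1 fwd=0
After 2 (visit(V)): cur=V back=2 fwd=0
After 3 (back): cur=D back=1 fwd=1
After 4 (visit(W)): cur=W back=2 fwd=0
After 5 (back): cur=D back=1 fwd=1
After 6 (forward): cur=W back=2 fwd=0
After 7 (back): cur=D back=1 fwd=1
After 8 (forward): cur=W back=2 fwd=0
After 9 (visit(G)): cur=G back=3 fwd=0
After 10 (visit(Z)): cur=Z back=4 fwd=0

Answer: Z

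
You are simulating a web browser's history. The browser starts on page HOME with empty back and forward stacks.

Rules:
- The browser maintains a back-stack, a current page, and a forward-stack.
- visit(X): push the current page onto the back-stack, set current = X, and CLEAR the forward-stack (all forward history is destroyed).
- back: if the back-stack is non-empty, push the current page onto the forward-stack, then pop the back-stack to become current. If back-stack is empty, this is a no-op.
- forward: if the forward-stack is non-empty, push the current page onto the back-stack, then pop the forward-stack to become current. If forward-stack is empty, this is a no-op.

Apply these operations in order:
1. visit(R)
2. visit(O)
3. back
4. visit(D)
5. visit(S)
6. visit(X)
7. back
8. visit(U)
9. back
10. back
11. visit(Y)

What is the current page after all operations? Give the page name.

After 1 (visit(R)): cur=R back=1 fwd=0
After 2 (visit(O)): cur=O back=2 fwd=0
After 3 (back): cur=R back=1 fwd=1
After 4 (visit(D)): cur=D back=2 fwd=0
After 5 (visit(S)): cur=S back=3 fwd=0
After 6 (visit(X)): cur=X back=4 fwd=0
After 7 (back): cur=S back=3 fwd=1
After 8 (visit(U)): cur=U back=4 fwd=0
After 9 (back): cur=S back=3 fwd=1
After 10 (back): cur=D back=2 fwd=2
After 11 (visit(Y)): cur=Y back=3 fwd=0

Answer: Y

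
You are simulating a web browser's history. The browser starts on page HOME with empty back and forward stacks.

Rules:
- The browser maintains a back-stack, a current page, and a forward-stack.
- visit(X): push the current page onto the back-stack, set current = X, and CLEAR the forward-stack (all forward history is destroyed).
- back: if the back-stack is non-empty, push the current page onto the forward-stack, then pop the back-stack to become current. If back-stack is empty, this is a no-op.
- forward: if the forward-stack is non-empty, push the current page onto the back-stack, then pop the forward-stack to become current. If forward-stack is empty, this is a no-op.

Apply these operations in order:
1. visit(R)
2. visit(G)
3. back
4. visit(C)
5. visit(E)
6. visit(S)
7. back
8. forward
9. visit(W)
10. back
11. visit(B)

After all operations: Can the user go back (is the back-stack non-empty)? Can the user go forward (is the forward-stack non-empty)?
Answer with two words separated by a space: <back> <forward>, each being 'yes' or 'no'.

After 1 (visit(R)): cur=R back=1 fwd=0
After 2 (visit(G)): cur=G back=2 fwd=0
After 3 (back): cur=R back=1 fwd=1
After 4 (visit(C)): cur=C back=2 fwd=0
After 5 (visit(E)): cur=E back=3 fwd=0
After 6 (visit(S)): cur=S back=4 fwd=0
After 7 (back): cur=E back=3 fwd=1
After 8 (forward): cur=S back=4 fwd=0
After 9 (visit(W)): cur=W back=5 fwd=0
After 10 (back): cur=S back=4 fwd=1
After 11 (visit(B)): cur=B back=5 fwd=0

Answer: yes no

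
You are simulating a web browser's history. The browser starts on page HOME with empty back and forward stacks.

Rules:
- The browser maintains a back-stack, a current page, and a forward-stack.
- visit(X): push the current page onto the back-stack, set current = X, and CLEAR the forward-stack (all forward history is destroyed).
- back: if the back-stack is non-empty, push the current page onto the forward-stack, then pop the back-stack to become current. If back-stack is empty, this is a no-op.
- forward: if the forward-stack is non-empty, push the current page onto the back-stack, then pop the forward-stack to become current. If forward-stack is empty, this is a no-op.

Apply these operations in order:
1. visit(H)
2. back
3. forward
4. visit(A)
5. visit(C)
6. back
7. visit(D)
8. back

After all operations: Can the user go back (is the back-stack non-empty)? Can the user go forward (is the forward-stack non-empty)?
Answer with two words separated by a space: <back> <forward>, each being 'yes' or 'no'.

After 1 (visit(H)): cur=H back=1 fwd=0
After 2 (back): cur=HOME back=0 fwd=1
After 3 (forward): cur=H back=1 fwd=0
After 4 (visit(A)): cur=A back=2 fwd=0
After 5 (visit(C)): cur=C back=3 fwd=0
After 6 (back): cur=A back=2 fwd=1
After 7 (visit(D)): cur=D back=3 fwd=0
After 8 (back): cur=A back=2 fwd=1

Answer: yes yes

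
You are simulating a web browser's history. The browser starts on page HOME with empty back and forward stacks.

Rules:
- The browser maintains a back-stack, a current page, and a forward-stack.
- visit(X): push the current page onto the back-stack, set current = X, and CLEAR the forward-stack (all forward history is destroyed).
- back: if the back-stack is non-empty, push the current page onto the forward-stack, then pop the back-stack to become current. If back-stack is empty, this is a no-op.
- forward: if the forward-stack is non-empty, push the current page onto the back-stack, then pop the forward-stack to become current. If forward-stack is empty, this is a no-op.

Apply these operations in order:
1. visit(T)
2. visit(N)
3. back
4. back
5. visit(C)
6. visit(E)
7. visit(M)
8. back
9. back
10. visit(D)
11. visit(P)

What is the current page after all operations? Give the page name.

After 1 (visit(T)): cur=T back=1 fwd=0
After 2 (visit(N)): cur=N back=2 fwd=0
After 3 (back): cur=T back=1 fwd=1
After 4 (back): cur=HOME back=0 fwd=2
After 5 (visit(C)): cur=C back=1 fwd=0
After 6 (visit(E)): cur=E back=2 fwd=0
After 7 (visit(M)): cur=M back=3 fwd=0
After 8 (back): cur=E back=2 fwd=1
After 9 (back): cur=C back=1 fwd=2
After 10 (visit(D)): cur=D back=2 fwd=0
After 11 (visit(P)): cur=P back=3 fwd=0

Answer: P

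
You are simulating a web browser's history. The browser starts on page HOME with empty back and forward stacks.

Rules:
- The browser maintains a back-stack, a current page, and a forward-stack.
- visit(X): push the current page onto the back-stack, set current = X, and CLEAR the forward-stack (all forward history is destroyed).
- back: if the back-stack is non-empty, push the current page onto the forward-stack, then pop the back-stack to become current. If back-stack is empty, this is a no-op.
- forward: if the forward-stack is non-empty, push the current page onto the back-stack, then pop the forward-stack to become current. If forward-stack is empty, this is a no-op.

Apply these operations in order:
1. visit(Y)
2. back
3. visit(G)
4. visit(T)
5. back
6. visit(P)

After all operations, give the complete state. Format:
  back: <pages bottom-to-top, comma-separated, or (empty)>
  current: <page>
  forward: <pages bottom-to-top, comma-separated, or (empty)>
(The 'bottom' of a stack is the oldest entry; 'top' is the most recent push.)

After 1 (visit(Y)): cur=Y back=1 fwd=0
After 2 (back): cur=HOME back=0 fwd=1
After 3 (visit(G)): cur=G back=1 fwd=0
After 4 (visit(T)): cur=T back=2 fwd=0
After 5 (back): cur=G back=1 fwd=1
After 6 (visit(P)): cur=P back=2 fwd=0

Answer: back: HOME,G
current: P
forward: (empty)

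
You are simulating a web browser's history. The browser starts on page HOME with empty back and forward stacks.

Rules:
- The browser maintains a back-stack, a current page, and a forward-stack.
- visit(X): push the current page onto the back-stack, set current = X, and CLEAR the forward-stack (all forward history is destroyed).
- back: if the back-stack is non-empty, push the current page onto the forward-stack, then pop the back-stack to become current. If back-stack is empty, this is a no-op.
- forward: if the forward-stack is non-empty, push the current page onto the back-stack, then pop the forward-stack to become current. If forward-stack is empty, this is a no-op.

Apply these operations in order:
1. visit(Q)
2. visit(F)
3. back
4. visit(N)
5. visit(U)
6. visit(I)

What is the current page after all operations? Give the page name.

Answer: I

Derivation:
After 1 (visit(Q)): cur=Q back=1 fwd=0
After 2 (visit(F)): cur=F back=2 fwd=0
After 3 (back): cur=Q back=1 fwd=1
After 4 (visit(N)): cur=N back=2 fwd=0
After 5 (visit(U)): cur=U back=3 fwd=0
After 6 (visit(I)): cur=I back=4 fwd=0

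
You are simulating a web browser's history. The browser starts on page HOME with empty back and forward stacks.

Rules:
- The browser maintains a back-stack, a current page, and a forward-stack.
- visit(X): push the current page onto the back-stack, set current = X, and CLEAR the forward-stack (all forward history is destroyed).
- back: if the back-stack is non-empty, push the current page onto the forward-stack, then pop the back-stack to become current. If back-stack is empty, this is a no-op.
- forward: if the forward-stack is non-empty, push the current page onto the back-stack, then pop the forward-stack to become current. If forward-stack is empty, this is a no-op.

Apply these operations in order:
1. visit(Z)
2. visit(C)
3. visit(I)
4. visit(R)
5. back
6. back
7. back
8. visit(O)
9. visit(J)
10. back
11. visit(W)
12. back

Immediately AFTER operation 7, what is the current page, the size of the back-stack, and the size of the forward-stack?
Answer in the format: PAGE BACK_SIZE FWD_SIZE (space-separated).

After 1 (visit(Z)): cur=Z back=1 fwd=0
After 2 (visit(C)): cur=C back=2 fwd=0
After 3 (visit(I)): cur=I back=3 fwd=0
After 4 (visit(R)): cur=R back=4 fwd=0
After 5 (back): cur=I back=3 fwd=1
After 6 (back): cur=C back=2 fwd=2
After 7 (back): cur=Z back=1 fwd=3

Z 1 3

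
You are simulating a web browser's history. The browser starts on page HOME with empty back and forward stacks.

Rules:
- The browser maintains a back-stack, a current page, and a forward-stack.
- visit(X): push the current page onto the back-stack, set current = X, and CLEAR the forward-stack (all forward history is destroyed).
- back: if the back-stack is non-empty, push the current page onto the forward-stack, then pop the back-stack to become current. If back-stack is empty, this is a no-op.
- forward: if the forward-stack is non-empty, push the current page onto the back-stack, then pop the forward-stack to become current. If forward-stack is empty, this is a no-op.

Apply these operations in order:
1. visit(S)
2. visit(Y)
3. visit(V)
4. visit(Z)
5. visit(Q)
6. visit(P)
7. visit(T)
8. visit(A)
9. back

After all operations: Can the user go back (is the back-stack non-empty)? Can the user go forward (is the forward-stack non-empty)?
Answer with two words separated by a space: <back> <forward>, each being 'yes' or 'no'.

After 1 (visit(S)): cur=S back=1 fwd=0
After 2 (visit(Y)): cur=Y back=2 fwd=0
After 3 (visit(V)): cur=V back=3 fwd=0
After 4 (visit(Z)): cur=Z back=4 fwd=0
After 5 (visit(Q)): cur=Q back=5 fwd=0
After 6 (visit(P)): cur=P back=6 fwd=0
After 7 (visit(T)): cur=T back=7 fwd=0
After 8 (visit(A)): cur=A back=8 fwd=0
After 9 (back): cur=T back=7 fwd=1

Answer: yes yes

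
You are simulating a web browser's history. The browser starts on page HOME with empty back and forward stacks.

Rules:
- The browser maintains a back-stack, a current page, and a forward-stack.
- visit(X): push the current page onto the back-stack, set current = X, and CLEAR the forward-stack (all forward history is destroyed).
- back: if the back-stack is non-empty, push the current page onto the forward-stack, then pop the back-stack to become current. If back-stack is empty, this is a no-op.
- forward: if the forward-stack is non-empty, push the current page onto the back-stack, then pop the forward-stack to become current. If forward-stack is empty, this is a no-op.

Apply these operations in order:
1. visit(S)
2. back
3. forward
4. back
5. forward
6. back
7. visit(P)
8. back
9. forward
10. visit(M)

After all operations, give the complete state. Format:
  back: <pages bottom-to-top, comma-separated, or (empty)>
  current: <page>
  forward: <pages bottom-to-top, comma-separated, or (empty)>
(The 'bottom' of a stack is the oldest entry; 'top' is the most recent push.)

Answer: back: HOME,P
current: M
forward: (empty)

Derivation:
After 1 (visit(S)): cur=S back=1 fwd=0
After 2 (back): cur=HOME back=0 fwd=1
After 3 (forward): cur=S back=1 fwd=0
After 4 (back): cur=HOME back=0 fwd=1
After 5 (forward): cur=S back=1 fwd=0
After 6 (back): cur=HOME back=0 fwd=1
After 7 (visit(P)): cur=P back=1 fwd=0
After 8 (back): cur=HOME back=0 fwd=1
After 9 (forward): cur=P back=1 fwd=0
After 10 (visit(M)): cur=M back=2 fwd=0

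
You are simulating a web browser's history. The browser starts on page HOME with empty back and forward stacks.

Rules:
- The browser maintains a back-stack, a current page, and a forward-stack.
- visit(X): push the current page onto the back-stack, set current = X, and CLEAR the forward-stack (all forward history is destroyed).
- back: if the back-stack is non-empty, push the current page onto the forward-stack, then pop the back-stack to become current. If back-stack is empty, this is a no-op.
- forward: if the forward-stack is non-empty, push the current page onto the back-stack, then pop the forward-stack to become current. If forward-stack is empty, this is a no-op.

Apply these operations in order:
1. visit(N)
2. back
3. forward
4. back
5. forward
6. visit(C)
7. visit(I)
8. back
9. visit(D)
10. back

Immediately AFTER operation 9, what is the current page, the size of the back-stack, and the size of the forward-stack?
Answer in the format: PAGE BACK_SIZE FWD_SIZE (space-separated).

After 1 (visit(N)): cur=N back=1 fwd=0
After 2 (back): cur=HOME back=0 fwd=1
After 3 (forward): cur=N back=1 fwd=0
After 4 (back): cur=HOME back=0 fwd=1
After 5 (forward): cur=N back=1 fwd=0
After 6 (visit(C)): cur=C back=2 fwd=0
After 7 (visit(I)): cur=I back=3 fwd=0
After 8 (back): cur=C back=2 fwd=1
After 9 (visit(D)): cur=D back=3 fwd=0

D 3 0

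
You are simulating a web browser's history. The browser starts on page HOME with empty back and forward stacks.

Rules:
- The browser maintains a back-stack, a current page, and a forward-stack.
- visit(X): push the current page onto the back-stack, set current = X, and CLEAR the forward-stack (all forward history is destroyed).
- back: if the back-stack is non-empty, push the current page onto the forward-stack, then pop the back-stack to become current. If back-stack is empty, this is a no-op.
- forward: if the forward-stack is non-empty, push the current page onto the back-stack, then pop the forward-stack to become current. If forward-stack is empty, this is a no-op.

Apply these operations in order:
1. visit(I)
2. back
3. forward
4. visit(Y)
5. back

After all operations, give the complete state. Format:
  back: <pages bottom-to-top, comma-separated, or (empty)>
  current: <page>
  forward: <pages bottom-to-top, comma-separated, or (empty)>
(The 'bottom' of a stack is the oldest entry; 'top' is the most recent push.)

After 1 (visit(I)): cur=I back=1 fwd=0
After 2 (back): cur=HOME back=0 fwd=1
After 3 (forward): cur=I back=1 fwd=0
After 4 (visit(Y)): cur=Y back=2 fwd=0
After 5 (back): cur=I back=1 fwd=1

Answer: back: HOME
current: I
forward: Y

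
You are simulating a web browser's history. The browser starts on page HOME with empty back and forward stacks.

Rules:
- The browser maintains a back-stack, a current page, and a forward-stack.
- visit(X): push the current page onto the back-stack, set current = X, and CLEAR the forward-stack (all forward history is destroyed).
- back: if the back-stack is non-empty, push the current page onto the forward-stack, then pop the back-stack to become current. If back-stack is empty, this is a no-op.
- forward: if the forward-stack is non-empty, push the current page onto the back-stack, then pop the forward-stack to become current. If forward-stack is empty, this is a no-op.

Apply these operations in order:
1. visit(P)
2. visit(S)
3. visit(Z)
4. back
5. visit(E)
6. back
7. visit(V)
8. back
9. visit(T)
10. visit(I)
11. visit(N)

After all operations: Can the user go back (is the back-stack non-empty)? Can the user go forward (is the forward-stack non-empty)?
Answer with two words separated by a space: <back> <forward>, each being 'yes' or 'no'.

After 1 (visit(P)): cur=P back=1 fwd=0
After 2 (visit(S)): cur=S back=2 fwd=0
After 3 (visit(Z)): cur=Z back=3 fwd=0
After 4 (back): cur=S back=2 fwd=1
After 5 (visit(E)): cur=E back=3 fwd=0
After 6 (back): cur=S back=2 fwd=1
After 7 (visit(V)): cur=V back=3 fwd=0
After 8 (back): cur=S back=2 fwd=1
After 9 (visit(T)): cur=T back=3 fwd=0
After 10 (visit(I)): cur=I back=4 fwd=0
After 11 (visit(N)): cur=N back=5 fwd=0

Answer: yes no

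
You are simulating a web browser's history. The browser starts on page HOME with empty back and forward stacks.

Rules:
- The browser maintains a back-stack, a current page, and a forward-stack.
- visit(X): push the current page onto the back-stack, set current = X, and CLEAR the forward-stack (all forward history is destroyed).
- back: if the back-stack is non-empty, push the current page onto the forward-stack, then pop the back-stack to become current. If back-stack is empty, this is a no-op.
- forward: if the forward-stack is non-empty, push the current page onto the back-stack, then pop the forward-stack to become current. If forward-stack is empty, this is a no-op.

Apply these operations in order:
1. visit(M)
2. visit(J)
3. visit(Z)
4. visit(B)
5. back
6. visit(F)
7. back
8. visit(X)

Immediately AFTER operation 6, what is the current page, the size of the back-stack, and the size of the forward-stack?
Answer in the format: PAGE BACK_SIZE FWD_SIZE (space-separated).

After 1 (visit(M)): cur=M back=1 fwd=0
After 2 (visit(J)): cur=J back=2 fwd=0
After 3 (visit(Z)): cur=Z back=3 fwd=0
After 4 (visit(B)): cur=B back=4 fwd=0
After 5 (back): cur=Z back=3 fwd=1
After 6 (visit(F)): cur=F back=4 fwd=0

F 4 0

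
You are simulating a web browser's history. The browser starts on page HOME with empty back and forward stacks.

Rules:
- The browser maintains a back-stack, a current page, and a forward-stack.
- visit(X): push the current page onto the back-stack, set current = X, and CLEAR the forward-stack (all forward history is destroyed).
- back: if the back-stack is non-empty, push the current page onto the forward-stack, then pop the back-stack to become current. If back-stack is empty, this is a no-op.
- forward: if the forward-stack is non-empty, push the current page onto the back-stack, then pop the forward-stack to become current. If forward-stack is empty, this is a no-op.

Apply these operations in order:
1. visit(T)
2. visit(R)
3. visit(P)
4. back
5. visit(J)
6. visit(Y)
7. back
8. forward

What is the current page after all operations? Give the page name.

Answer: Y

Derivation:
After 1 (visit(T)): cur=T back=1 fwd=0
After 2 (visit(R)): cur=R back=2 fwd=0
After 3 (visit(P)): cur=P back=3 fwd=0
After 4 (back): cur=R back=2 fwd=1
After 5 (visit(J)): cur=J back=3 fwd=0
After 6 (visit(Y)): cur=Y back=4 fwd=0
After 7 (back): cur=J back=3 fwd=1
After 8 (forward): cur=Y back=4 fwd=0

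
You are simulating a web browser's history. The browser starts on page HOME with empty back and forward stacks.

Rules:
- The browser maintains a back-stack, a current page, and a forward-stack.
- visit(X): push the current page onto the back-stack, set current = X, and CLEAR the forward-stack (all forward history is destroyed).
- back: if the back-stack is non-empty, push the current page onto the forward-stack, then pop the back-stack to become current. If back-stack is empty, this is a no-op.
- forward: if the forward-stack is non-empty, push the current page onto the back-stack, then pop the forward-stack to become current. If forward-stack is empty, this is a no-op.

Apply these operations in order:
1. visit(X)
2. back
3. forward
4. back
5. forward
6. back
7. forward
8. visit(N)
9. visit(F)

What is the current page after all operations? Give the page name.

Answer: F

Derivation:
After 1 (visit(X)): cur=X back=1 fwd=0
After 2 (back): cur=HOME back=0 fwd=1
After 3 (forward): cur=X back=1 fwd=0
After 4 (back): cur=HOME back=0 fwd=1
After 5 (forward): cur=X back=1 fwd=0
After 6 (back): cur=HOME back=0 fwd=1
After 7 (forward): cur=X back=1 fwd=0
After 8 (visit(N)): cur=N back=2 fwd=0
After 9 (visit(F)): cur=F back=3 fwd=0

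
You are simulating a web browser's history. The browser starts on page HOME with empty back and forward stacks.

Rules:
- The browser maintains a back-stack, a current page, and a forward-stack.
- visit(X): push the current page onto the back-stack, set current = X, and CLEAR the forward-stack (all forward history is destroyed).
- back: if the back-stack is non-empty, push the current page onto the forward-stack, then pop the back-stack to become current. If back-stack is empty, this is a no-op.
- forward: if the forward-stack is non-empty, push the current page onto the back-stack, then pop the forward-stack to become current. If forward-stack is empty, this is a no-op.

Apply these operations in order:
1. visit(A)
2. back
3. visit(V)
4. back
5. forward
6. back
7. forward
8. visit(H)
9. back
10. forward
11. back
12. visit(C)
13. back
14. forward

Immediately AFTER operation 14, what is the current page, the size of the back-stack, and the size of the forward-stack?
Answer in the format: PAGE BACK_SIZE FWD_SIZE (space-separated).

After 1 (visit(A)): cur=A back=1 fwd=0
After 2 (back): cur=HOME back=0 fwd=1
After 3 (visit(V)): cur=V back=1 fwd=0
After 4 (back): cur=HOME back=0 fwd=1
After 5 (forward): cur=V back=1 fwd=0
After 6 (back): cur=HOME back=0 fwd=1
After 7 (forward): cur=V back=1 fwd=0
After 8 (visit(H)): cur=H back=2 fwd=0
After 9 (back): cur=V back=1 fwd=1
After 10 (forward): cur=H back=2 fwd=0
After 11 (back): cur=V back=1 fwd=1
After 12 (visit(C)): cur=C back=2 fwd=0
After 13 (back): cur=V back=1 fwd=1
After 14 (forward): cur=C back=2 fwd=0

C 2 0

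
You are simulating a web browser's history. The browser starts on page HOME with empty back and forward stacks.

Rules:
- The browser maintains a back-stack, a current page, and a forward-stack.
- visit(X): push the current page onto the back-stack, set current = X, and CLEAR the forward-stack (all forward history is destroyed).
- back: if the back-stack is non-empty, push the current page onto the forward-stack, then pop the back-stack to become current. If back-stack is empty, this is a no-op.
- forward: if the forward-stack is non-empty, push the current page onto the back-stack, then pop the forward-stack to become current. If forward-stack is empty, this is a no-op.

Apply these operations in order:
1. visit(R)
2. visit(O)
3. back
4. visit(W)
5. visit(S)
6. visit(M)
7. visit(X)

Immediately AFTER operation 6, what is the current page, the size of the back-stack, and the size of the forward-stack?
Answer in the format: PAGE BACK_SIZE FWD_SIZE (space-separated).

After 1 (visit(R)): cur=R back=1 fwd=0
After 2 (visit(O)): cur=O back=2 fwd=0
After 3 (back): cur=R back=1 fwd=1
After 4 (visit(W)): cur=W back=2 fwd=0
After 5 (visit(S)): cur=S back=3 fwd=0
After 6 (visit(M)): cur=M back=4 fwd=0

M 4 0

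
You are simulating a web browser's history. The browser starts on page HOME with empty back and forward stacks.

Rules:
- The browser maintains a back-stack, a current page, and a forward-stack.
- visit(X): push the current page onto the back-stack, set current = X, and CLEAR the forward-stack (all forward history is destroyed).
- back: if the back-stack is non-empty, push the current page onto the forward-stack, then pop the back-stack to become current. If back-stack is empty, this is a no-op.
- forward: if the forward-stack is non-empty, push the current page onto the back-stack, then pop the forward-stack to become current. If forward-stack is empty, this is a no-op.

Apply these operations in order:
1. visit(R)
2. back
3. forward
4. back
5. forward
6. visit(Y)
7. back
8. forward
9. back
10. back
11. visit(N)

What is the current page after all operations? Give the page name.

After 1 (visit(R)): cur=R back=1 fwd=0
After 2 (back): cur=HOME back=0 fwd=1
After 3 (forward): cur=R back=1 fwd=0
After 4 (back): cur=HOME back=0 fwd=1
After 5 (forward): cur=R back=1 fwd=0
After 6 (visit(Y)): cur=Y back=2 fwd=0
After 7 (back): cur=R back=1 fwd=1
After 8 (forward): cur=Y back=2 fwd=0
After 9 (back): cur=R back=1 fwd=1
After 10 (back): cur=HOME back=0 fwd=2
After 11 (visit(N)): cur=N back=1 fwd=0

Answer: N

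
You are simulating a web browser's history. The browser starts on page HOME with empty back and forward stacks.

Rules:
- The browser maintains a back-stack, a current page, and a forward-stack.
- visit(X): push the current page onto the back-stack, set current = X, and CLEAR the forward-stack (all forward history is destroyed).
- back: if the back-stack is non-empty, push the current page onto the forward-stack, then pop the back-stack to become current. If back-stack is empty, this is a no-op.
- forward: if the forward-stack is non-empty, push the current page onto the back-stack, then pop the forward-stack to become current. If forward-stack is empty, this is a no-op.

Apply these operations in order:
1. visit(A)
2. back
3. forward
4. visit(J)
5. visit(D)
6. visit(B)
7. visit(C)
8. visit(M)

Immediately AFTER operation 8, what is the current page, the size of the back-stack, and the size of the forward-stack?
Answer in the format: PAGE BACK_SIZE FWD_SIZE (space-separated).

After 1 (visit(A)): cur=A back=1 fwd=0
After 2 (back): cur=HOME back=0 fwd=1
After 3 (forward): cur=A back=1 fwd=0
After 4 (visit(J)): cur=J back=2 fwd=0
After 5 (visit(D)): cur=D back=3 fwd=0
After 6 (visit(B)): cur=B back=4 fwd=0
After 7 (visit(C)): cur=C back=5 fwd=0
After 8 (visit(M)): cur=M back=6 fwd=0

M 6 0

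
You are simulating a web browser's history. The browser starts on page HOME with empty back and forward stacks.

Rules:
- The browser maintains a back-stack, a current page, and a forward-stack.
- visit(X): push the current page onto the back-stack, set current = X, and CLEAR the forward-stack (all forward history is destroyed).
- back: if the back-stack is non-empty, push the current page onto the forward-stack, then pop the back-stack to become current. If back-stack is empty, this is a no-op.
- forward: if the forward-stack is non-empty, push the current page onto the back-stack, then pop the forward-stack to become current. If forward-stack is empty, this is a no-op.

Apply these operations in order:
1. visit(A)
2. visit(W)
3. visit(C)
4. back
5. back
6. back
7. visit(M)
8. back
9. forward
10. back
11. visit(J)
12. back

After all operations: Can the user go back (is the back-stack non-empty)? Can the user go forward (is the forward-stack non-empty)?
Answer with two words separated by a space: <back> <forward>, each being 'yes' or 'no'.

Answer: no yes

Derivation:
After 1 (visit(A)): cur=A back=1 fwd=0
After 2 (visit(W)): cur=W back=2 fwd=0
After 3 (visit(C)): cur=C back=3 fwd=0
After 4 (back): cur=W back=2 fwd=1
After 5 (back): cur=A back=1 fwd=2
After 6 (back): cur=HOME back=0 fwd=3
After 7 (visit(M)): cur=M back=1 fwd=0
After 8 (back): cur=HOME back=0 fwd=1
After 9 (forward): cur=M back=1 fwd=0
After 10 (back): cur=HOME back=0 fwd=1
After 11 (visit(J)): cur=J back=1 fwd=0
After 12 (back): cur=HOME back=0 fwd=1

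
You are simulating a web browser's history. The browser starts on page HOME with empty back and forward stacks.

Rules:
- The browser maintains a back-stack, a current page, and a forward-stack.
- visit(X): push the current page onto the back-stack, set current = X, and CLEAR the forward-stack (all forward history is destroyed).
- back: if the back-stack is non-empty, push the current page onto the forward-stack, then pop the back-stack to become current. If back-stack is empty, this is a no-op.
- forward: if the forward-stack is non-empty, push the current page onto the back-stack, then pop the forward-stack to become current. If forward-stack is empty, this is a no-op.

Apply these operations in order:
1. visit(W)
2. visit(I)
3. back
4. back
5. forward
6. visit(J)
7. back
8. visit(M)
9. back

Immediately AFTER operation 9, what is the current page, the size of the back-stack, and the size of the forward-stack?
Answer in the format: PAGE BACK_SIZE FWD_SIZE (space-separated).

After 1 (visit(W)): cur=W back=1 fwd=0
After 2 (visit(I)): cur=I back=2 fwd=0
After 3 (back): cur=W back=1 fwd=1
After 4 (back): cur=HOME back=0 fwd=2
After 5 (forward): cur=W back=1 fwd=1
After 6 (visit(J)): cur=J back=2 fwd=0
After 7 (back): cur=W back=1 fwd=1
After 8 (visit(M)): cur=M back=2 fwd=0
After 9 (back): cur=W back=1 fwd=1

W 1 1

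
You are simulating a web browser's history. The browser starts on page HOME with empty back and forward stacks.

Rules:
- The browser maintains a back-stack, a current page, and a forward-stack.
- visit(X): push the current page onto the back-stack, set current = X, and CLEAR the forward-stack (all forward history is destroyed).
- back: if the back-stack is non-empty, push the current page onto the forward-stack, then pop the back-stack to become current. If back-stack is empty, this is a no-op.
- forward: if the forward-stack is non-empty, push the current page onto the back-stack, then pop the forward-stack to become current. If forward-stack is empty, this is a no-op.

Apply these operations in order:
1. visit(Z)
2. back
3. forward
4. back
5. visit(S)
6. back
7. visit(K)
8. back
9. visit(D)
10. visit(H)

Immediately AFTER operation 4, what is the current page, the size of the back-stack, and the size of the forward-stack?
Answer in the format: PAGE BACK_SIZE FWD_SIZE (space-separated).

After 1 (visit(Z)): cur=Z back=1 fwd=0
After 2 (back): cur=HOME back=0 fwd=1
After 3 (forward): cur=Z back=1 fwd=0
After 4 (back): cur=HOME back=0 fwd=1

HOME 0 1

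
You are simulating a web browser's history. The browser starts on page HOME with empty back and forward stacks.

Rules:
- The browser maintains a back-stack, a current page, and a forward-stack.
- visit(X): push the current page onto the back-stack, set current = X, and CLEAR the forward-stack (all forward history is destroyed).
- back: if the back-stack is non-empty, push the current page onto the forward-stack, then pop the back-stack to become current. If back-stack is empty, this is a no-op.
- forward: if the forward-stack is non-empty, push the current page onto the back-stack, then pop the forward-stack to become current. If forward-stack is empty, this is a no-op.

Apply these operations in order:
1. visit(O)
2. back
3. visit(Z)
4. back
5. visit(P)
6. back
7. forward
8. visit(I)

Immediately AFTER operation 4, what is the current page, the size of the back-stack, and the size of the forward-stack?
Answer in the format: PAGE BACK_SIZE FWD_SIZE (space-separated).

After 1 (visit(O)): cur=O back=1 fwd=0
After 2 (back): cur=HOME back=0 fwd=1
After 3 (visit(Z)): cur=Z back=1 fwd=0
After 4 (back): cur=HOME back=0 fwd=1

HOME 0 1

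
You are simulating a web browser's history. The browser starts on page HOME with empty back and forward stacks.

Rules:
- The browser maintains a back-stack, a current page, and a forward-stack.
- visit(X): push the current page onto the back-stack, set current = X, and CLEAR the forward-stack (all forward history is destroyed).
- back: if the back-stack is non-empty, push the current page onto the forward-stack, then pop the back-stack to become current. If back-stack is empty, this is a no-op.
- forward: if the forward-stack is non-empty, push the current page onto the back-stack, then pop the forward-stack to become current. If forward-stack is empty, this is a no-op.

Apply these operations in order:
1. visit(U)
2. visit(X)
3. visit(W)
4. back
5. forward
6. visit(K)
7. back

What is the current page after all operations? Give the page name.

After 1 (visit(U)): cur=U back=1 fwd=0
After 2 (visit(X)): cur=X back=2 fwd=0
After 3 (visit(W)): cur=W back=3 fwd=0
After 4 (back): cur=X back=2 fwd=1
After 5 (forward): cur=W back=3 fwd=0
After 6 (visit(K)): cur=K back=4 fwd=0
After 7 (back): cur=W back=3 fwd=1

Answer: W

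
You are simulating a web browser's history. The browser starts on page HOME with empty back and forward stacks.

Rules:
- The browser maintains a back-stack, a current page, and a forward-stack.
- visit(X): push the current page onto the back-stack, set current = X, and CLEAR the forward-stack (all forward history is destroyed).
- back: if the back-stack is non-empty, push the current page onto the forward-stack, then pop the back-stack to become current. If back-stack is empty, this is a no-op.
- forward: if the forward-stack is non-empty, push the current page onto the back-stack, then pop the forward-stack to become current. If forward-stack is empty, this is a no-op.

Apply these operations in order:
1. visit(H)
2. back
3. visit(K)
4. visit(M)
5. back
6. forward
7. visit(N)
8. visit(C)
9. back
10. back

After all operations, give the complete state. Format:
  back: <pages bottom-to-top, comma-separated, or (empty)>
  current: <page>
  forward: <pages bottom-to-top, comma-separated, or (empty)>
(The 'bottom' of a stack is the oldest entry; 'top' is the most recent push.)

Answer: back: HOME,K
current: M
forward: C,N

Derivation:
After 1 (visit(H)): cur=H back=1 fwd=0
After 2 (back): cur=HOME back=0 fwd=1
After 3 (visit(K)): cur=K back=1 fwd=0
After 4 (visit(M)): cur=M back=2 fwd=0
After 5 (back): cur=K back=1 fwd=1
After 6 (forward): cur=M back=2 fwd=0
After 7 (visit(N)): cur=N back=3 fwd=0
After 8 (visit(C)): cur=C back=4 fwd=0
After 9 (back): cur=N back=3 fwd=1
After 10 (back): cur=M back=2 fwd=2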